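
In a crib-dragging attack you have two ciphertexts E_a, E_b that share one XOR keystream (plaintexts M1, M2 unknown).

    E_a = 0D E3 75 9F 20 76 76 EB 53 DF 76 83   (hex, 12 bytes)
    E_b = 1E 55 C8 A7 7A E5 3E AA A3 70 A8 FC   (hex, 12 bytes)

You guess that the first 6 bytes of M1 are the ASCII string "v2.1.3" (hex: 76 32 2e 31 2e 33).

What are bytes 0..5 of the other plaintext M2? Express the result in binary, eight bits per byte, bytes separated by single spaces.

01100101 10000100 10010011 00001001 01110100 10100000

First, E_a ⊕ E_b = (M1 ⊕ K) ⊕ (M2 ⊕ K) = M1 ⊕ M2, so the key drops out. Then M2 = (M1 ⊕ M2) ⊕ M1 over the first 6 bytes.
byte 0: (0d ^ 1e) ^ 76 = 13 ^ 76 = 65
byte 1: (e3 ^ 55) ^ 32 = b6 ^ 32 = 84
byte 2: (75 ^ c8) ^ 2e = bd ^ 2e = 93
byte 3: (9f ^ a7) ^ 31 = 38 ^ 31 = 09
byte 4: (20 ^ 7a) ^ 2e = 5a ^ 2e = 74
byte 5: (76 ^ e5) ^ 33 = 93 ^ 33 = a0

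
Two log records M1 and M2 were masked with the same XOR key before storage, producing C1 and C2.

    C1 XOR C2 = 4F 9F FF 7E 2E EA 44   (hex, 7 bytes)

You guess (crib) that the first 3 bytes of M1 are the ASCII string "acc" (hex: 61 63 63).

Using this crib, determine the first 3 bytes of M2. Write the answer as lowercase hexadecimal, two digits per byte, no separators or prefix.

2efc9c

Since C1 ⊕ C2 = M1 ⊕ M2, XORing with the guessed M1 bytes yields the corresponding M2 bytes: M2 = (C1 ⊕ C2) ⊕ M1.
4f ⊕ 61 = 2e
9f ⊕ 63 = fc
ff ⊕ 63 = 9c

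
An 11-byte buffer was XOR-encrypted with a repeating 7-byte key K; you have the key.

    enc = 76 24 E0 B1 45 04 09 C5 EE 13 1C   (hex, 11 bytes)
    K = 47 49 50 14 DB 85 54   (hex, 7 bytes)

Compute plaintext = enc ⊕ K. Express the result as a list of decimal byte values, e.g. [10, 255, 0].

The 7-byte key repeats, so the effective keystream is 47 49 50 14 db 85 54 47 49 50 14.
byte 0: 01110110 ^ 01000111 = 00110001
byte 1: 00100100 ^ 01001001 = 01101101
byte 2: 11100000 ^ 01010000 = 10110000
byte 3: 10110001 ^ 00010100 = 10100101
byte 4: 01000101 ^ 11011011 = 10011110
byte 5: 00000100 ^ 10000101 = 10000001
byte 6: 00001001 ^ 01010100 = 01011101
byte 7: 11000101 ^ 01000111 = 10000010
byte 8: 11101110 ^ 01001001 = 10100111
byte 9: 00010011 ^ 01010000 = 01000011
byte 10: 00011100 ^ 00010100 = 00001000

[49, 109, 176, 165, 158, 129, 93, 130, 167, 67, 8]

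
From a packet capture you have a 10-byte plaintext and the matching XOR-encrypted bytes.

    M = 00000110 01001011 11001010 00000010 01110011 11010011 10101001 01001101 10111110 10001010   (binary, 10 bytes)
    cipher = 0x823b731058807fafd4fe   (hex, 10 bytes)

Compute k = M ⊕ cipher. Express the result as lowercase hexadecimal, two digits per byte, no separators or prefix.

Since cipher = M ⊕ k, XORing both sides with M gives k = M ⊕ cipher.
06 ⊕ 82 = 84
4b ⊕ 3b = 70
ca ⊕ 73 = b9
02 ⊕ 10 = 12
73 ⊕ 58 = 2b
d3 ⊕ 80 = 53
a9 ⊕ 7f = d6
4d ⊕ af = e2
be ⊕ d4 = 6a
8a ⊕ fe = 74

8470b9122b53d6e26a74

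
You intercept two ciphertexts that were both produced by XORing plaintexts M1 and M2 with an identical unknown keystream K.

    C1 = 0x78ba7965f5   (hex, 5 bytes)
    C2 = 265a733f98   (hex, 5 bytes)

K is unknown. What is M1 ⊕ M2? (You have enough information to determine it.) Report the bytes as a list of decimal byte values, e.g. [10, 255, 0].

C1 ⊕ C2 = (M1 ⊕ K) ⊕ (M2 ⊕ K) = M1 ⊕ M2 — the shared key cancels under XOR.
78 ⊕ 26 = 5e
ba ⊕ 5a = e0
79 ⊕ 73 = 0a
65 ⊕ 3f = 5a
f5 ⊕ 98 = 6d

[94, 224, 10, 90, 109]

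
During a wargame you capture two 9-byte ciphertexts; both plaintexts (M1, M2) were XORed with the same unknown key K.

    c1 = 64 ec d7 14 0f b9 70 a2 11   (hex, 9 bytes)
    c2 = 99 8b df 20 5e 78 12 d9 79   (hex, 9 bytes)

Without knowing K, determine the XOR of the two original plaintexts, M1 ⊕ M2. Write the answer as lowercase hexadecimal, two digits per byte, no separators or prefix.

fd67083451c1627b68

c1 ⊕ c2 = (M1 ⊕ K) ⊕ (M2 ⊕ K) = M1 ⊕ M2 — the shared key cancels under XOR.
64 ^ 99 = fd
ec ^ 8b = 67
d7 ^ df = 08
14 ^ 20 = 34
0f ^ 5e = 51
b9 ^ 78 = c1
70 ^ 12 = 62
a2 ^ d9 = 7b
11 ^ 79 = 68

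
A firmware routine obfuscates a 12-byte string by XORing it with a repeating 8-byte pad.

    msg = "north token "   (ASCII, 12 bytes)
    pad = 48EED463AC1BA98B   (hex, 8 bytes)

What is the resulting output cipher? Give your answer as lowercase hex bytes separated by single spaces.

The 8-byte key repeats, so the effective keystream is 48 ee d4 63 ac 1b a9 8b 48 ee d4 63.
byte 0: 6e ^ 48 = 26
byte 1: 6f ^ ee = 81
byte 2: 72 ^ d4 = a6
byte 3: 74 ^ 63 = 17
byte 4: 68 ^ ac = c4
byte 5: 20 ^ 1b = 3b
byte 6: 74 ^ a9 = dd
byte 7: 6f ^ 8b = e4
byte 8: 6b ^ 48 = 23
byte 9: 65 ^ ee = 8b
byte 10: 6e ^ d4 = ba
byte 11: 20 ^ 63 = 43

26 81 a6 17 c4 3b dd e4 23 8b ba 43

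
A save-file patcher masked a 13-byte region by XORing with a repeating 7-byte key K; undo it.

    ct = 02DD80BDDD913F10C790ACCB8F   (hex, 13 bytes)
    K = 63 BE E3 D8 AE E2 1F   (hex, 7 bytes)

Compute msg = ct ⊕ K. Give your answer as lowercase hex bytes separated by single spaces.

The 7-byte key repeats, so the effective keystream is 63 be e3 d8 ae e2 1f 63 be e3 d8 ae e2.
byte 0:   2 xor  99 =  97
byte 1: 221 xor 190 =  99
byte 2: 128 xor 227 =  99
byte 3: 189 xor 216 = 101
byte 4: 221 xor 174 = 115
byte 5: 145 xor 226 = 115
byte 6:  63 xor  31 =  32
byte 7:  16 xor  99 = 115
byte 8: 199 xor 190 = 121
byte 9: 144 xor 227 = 115
byte 10: 172 xor 216 = 116
byte 11: 203 xor 174 = 101
byte 12: 143 xor 226 = 109

61 63 63 65 73 73 20 73 79 73 74 65 6d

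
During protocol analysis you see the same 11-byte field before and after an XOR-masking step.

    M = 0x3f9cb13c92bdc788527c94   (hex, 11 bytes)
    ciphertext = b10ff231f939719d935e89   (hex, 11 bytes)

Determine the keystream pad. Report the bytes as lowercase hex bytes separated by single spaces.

Since ciphertext = M ⊕ pad, XORing both sides with M gives pad = M ⊕ ciphertext.
3f ⊕ b1 = 8e
9c ⊕ 0f = 93
b1 ⊕ f2 = 43
3c ⊕ 31 = 0d
92 ⊕ f9 = 6b
bd ⊕ 39 = 84
c7 ⊕ 71 = b6
88 ⊕ 9d = 15
52 ⊕ 93 = c1
7c ⊕ 5e = 22
94 ⊕ 89 = 1d

8e 93 43 0d 6b 84 b6 15 c1 22 1d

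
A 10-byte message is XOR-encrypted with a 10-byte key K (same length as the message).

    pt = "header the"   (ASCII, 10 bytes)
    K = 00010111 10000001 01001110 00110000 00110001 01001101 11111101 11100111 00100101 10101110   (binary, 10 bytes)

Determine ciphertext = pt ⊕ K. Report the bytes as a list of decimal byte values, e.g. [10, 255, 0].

[127, 228, 47, 84, 84, 63, 221, 147, 77, 203]

68 XOR 17 = 7f
65 XOR 81 = e4
61 XOR 4e = 2f
64 XOR 30 = 54
65 XOR 31 = 54
72 XOR 4d = 3f
20 XOR fd = dd
74 XOR e7 = 93
68 XOR 25 = 4d
65 XOR ae = cb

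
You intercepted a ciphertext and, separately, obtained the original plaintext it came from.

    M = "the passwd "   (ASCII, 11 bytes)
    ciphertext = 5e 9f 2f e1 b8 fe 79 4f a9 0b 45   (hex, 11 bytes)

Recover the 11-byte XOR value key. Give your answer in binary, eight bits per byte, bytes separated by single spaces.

00101010 11110111 01001010 11000001 11001000 10011111 00001010 00111100 11011110 01101111 01100101

Since ciphertext = M ⊕ key, XORing both sides with M gives key = M ⊕ ciphertext.
byte 0: 116 ⊕  94 =  42
byte 1: 104 ⊕ 159 = 247
byte 2: 101 ⊕  47 =  74
byte 3:  32 ⊕ 225 = 193
byte 4: 112 ⊕ 184 = 200
byte 5:  97 ⊕ 254 = 159
byte 6: 115 ⊕ 121 =  10
byte 7: 115 ⊕  79 =  60
byte 8: 119 ⊕ 169 = 222
byte 9: 100 ⊕  11 = 111
byte 10:  32 ⊕  69 = 101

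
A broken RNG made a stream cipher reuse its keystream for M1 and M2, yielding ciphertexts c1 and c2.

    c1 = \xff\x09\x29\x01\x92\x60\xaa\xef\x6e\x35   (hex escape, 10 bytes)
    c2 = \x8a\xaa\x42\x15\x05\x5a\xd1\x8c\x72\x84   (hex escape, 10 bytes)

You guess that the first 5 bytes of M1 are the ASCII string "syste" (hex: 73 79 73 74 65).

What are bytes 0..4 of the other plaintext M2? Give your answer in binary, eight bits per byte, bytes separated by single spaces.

00000110 11011010 00011000 01100000 11110010

First, c1 ⊕ c2 = (M1 ⊕ K) ⊕ (M2 ⊕ K) = M1 ⊕ M2, so the key drops out. Then M2 = (M1 ⊕ M2) ⊕ M1 over the first 5 bytes.
byte 0: (ff ⊕ 8a) ⊕ 73 = 75 ⊕ 73 = 06
byte 1: (09 ⊕ aa) ⊕ 79 = a3 ⊕ 79 = da
byte 2: (29 ⊕ 42) ⊕ 73 = 6b ⊕ 73 = 18
byte 3: (01 ⊕ 15) ⊕ 74 = 14 ⊕ 74 = 60
byte 4: (92 ⊕ 05) ⊕ 65 = 97 ⊕ 65 = f2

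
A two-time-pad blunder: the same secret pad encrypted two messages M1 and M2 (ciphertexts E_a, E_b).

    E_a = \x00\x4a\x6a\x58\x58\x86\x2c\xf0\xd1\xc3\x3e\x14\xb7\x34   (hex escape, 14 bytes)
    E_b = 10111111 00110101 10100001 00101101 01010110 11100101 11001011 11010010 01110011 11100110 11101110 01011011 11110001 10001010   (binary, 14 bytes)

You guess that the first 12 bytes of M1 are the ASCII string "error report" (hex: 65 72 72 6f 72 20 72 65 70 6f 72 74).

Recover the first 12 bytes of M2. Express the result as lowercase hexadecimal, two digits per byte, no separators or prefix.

da0db91a7c439547d24aa23b

First, E_a ⊕ E_b = (M1 ⊕ K) ⊕ (M2 ⊕ K) = M1 ⊕ M2, so the key drops out. Then M2 = (M1 ⊕ M2) ⊕ M1 over the first 12 bytes.
byte 0: (00 XOR bf) XOR 65 = bf XOR 65 = da
byte 1: (4a XOR 35) XOR 72 = 7f XOR 72 = 0d
byte 2: (6a XOR a1) XOR 72 = cb XOR 72 = b9
byte 3: (58 XOR 2d) XOR 6f = 75 XOR 6f = 1a
byte 4: (58 XOR 56) XOR 72 = 0e XOR 72 = 7c
byte 5: (86 XOR e5) XOR 20 = 63 XOR 20 = 43
byte 6: (2c XOR cb) XOR 72 = e7 XOR 72 = 95
byte 7: (f0 XOR d2) XOR 65 = 22 XOR 65 = 47
byte 8: (d1 XOR 73) XOR 70 = a2 XOR 70 = d2
byte 9: (c3 XOR e6) XOR 6f = 25 XOR 6f = 4a
byte 10: (3e XOR ee) XOR 72 = d0 XOR 72 = a2
byte 11: (14 XOR 5b) XOR 74 = 4f XOR 74 = 3b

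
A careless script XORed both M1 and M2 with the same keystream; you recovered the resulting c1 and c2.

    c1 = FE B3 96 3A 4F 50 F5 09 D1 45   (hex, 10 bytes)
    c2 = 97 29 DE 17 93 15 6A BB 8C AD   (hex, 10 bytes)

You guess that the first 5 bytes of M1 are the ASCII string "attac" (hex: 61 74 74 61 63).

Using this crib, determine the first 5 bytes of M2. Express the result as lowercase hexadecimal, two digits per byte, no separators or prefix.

First, c1 ⊕ c2 = (M1 ⊕ K) ⊕ (M2 ⊕ K) = M1 ⊕ M2, so the key drops out. Then M2 = (M1 ⊕ M2) ⊕ M1 over the first 5 bytes.
byte 0: (fe XOR 97) XOR 61 = 69 XOR 61 = 08
byte 1: (b3 XOR 29) XOR 74 = 9a XOR 74 = ee
byte 2: (96 XOR de) XOR 74 = 48 XOR 74 = 3c
byte 3: (3a XOR 17) XOR 61 = 2d XOR 61 = 4c
byte 4: (4f XOR 93) XOR 63 = dc XOR 63 = bf

08ee3c4cbf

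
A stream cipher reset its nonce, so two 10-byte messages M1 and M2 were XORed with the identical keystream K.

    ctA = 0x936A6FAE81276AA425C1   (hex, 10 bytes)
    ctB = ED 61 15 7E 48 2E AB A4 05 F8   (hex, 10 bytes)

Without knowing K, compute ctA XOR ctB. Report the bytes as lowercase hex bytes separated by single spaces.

7e 0b 7a d0 c9 09 c1 00 20 39

ctA ⊕ ctB = (M1 ⊕ K) ⊕ (M2 ⊕ K) = M1 ⊕ M2 — the shared key cancels under XOR.
93 ⊕ ed = 7e
6a ⊕ 61 = 0b
6f ⊕ 15 = 7a
ae ⊕ 7e = d0
81 ⊕ 48 = c9
27 ⊕ 2e = 09
6a ⊕ ab = c1
a4 ⊕ a4 = 00
25 ⊕ 05 = 20
c1 ⊕ f8 = 39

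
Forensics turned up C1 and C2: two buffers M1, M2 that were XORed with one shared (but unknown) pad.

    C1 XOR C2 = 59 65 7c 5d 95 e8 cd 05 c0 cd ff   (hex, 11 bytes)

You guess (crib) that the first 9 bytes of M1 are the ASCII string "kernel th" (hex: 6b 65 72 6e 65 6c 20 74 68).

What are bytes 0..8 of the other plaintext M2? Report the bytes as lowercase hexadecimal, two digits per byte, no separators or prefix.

Since C1 ⊕ C2 = M1 ⊕ M2, XORing with the guessed M1 bytes yields the corresponding M2 bytes: M2 = (C1 ⊕ C2) ⊕ M1.
byte 0:  89 ^ 107 =  50
byte 1: 101 ^ 101 =   0
byte 2: 124 ^ 114 =  14
byte 3:  93 ^ 110 =  51
byte 4: 149 ^ 101 = 240
byte 5: 232 ^ 108 = 132
byte 6: 205 ^  32 = 237
byte 7:   5 ^ 116 = 113
byte 8: 192 ^ 104 = 168

32000e33f084ed71a8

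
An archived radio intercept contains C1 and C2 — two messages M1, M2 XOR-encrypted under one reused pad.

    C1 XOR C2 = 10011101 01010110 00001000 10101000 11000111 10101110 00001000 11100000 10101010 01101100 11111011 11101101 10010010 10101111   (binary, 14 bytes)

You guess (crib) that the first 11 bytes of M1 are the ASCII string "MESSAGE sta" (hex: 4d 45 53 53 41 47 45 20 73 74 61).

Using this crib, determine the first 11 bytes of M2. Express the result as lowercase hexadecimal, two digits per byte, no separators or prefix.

Since C1 ⊕ C2 = M1 ⊕ M2, XORing with the guessed M1 bytes yields the corresponding M2 bytes: M2 = (C1 ⊕ C2) ⊕ M1.
10011101 xor 01001101 = 11010000
01010110 xor 01000101 = 00010011
00001000 xor 01010011 = 01011011
10101000 xor 01010011 = 11111011
11000111 xor 01000001 = 10000110
10101110 xor 01000111 = 11101001
00001000 xor 01000101 = 01001101
11100000 xor 00100000 = 11000000
10101010 xor 01110011 = 11011001
01101100 xor 01110100 = 00011000
11111011 xor 01100001 = 10011010

d0135bfb86e94dc0d9189a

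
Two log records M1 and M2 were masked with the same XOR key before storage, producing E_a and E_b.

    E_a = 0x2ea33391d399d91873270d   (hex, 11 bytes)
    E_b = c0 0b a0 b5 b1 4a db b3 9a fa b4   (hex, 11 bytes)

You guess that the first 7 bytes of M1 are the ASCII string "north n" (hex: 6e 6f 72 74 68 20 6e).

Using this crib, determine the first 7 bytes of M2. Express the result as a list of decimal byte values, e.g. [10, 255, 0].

[128, 199, 225, 80, 10, 243, 108]

First, E_a ⊕ E_b = (M1 ⊕ K) ⊕ (M2 ⊕ K) = M1 ⊕ M2, so the key drops out. Then M2 = (M1 ⊕ M2) ⊕ M1 over the first 7 bytes.
byte 0: (2e XOR c0) XOR 6e = ee XOR 6e = 80
byte 1: (a3 XOR 0b) XOR 6f = a8 XOR 6f = c7
byte 2: (33 XOR a0) XOR 72 = 93 XOR 72 = e1
byte 3: (91 XOR b5) XOR 74 = 24 XOR 74 = 50
byte 4: (d3 XOR b1) XOR 68 = 62 XOR 68 = 0a
byte 5: (99 XOR 4a) XOR 20 = d3 XOR 20 = f3
byte 6: (d9 XOR db) XOR 6e = 02 XOR 6e = 6c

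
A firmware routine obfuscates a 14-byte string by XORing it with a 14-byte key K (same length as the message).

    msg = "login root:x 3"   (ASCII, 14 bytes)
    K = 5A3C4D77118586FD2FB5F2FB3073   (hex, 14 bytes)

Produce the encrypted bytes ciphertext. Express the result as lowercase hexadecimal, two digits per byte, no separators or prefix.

36532a1e7fa5f49240c1c8831040

6c ^ 5a = 36
6f ^ 3c = 53
67 ^ 4d = 2a
69 ^ 77 = 1e
6e ^ 11 = 7f
20 ^ 85 = a5
72 ^ 86 = f4
6f ^ fd = 92
6f ^ 2f = 40
74 ^ b5 = c1
3a ^ f2 = c8
78 ^ fb = 83
20 ^ 30 = 10
33 ^ 73 = 40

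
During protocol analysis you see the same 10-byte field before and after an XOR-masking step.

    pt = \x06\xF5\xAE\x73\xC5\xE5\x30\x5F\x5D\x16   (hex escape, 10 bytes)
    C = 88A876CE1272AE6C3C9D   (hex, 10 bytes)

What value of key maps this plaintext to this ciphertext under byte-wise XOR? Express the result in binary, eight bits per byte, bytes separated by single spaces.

Since C = pt ⊕ key, XORing both sides with pt gives key = pt ⊕ C.
  6 ⊕ 136 = 142
245 ⊕ 168 =  93
174 ⊕ 118 = 216
115 ⊕ 206 = 189
197 ⊕  18 = 215
229 ⊕ 114 = 151
 48 ⊕ 174 = 158
 95 ⊕ 108 =  51
 93 ⊕  60 =  97
 22 ⊕ 157 = 139

10001110 01011101 11011000 10111101 11010111 10010111 10011110 00110011 01100001 10001011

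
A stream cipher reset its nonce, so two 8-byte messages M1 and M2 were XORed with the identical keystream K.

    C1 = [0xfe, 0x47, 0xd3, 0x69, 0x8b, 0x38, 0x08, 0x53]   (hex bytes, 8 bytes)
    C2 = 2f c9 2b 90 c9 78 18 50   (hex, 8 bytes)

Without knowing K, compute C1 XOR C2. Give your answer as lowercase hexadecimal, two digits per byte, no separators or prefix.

C1 ⊕ C2 = (M1 ⊕ K) ⊕ (M2 ⊕ K) = M1 ⊕ M2 — the shared key cancels under XOR.
11111110 xor 00101111 = 11010001
01000111 xor 11001001 = 10001110
11010011 xor 00101011 = 11111000
01101001 xor 10010000 = 11111001
10001011 xor 11001001 = 01000010
00111000 xor 01111000 = 01000000
00001000 xor 00011000 = 00010000
01010011 xor 01010000 = 00000011

d18ef8f942401003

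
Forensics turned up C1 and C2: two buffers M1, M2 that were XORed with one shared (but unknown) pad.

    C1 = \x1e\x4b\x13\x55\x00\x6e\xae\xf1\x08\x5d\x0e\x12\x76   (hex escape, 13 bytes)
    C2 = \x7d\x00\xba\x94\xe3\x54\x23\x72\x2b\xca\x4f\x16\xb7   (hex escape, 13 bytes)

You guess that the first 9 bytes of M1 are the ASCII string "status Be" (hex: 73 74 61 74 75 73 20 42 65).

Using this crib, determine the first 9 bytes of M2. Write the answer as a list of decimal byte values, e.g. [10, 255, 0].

[16, 63, 200, 181, 150, 73, 173, 193, 70]

First, C1 ⊕ C2 = (M1 ⊕ K) ⊕ (M2 ⊕ K) = M1 ⊕ M2, so the key drops out. Then M2 = (M1 ⊕ M2) ⊕ M1 over the first 9 bytes.
byte 0: (1e ⊕ 7d) ⊕ 73 = 63 ⊕ 73 = 10
byte 1: (4b ⊕ 00) ⊕ 74 = 4b ⊕ 74 = 3f
byte 2: (13 ⊕ ba) ⊕ 61 = a9 ⊕ 61 = c8
byte 3: (55 ⊕ 94) ⊕ 74 = c1 ⊕ 74 = b5
byte 4: (00 ⊕ e3) ⊕ 75 = e3 ⊕ 75 = 96
byte 5: (6e ⊕ 54) ⊕ 73 = 3a ⊕ 73 = 49
byte 6: (ae ⊕ 23) ⊕ 20 = 8d ⊕ 20 = ad
byte 7: (f1 ⊕ 72) ⊕ 42 = 83 ⊕ 42 = c1
byte 8: (08 ⊕ 2b) ⊕ 65 = 23 ⊕ 65 = 46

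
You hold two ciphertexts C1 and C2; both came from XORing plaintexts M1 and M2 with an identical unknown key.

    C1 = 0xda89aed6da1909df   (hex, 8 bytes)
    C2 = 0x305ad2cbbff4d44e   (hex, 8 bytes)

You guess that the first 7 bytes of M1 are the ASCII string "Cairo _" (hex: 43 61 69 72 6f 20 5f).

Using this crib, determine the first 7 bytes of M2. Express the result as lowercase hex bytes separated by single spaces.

a9 b2 15 6f 0a cd 82

First, C1 ⊕ C2 = (M1 ⊕ K) ⊕ (M2 ⊕ K) = M1 ⊕ M2, so the key drops out. Then M2 = (M1 ⊕ M2) ⊕ M1 over the first 7 bytes.
byte 0: (da ^ 30) ^ 43 = ea ^ 43 = a9
byte 1: (89 ^ 5a) ^ 61 = d3 ^ 61 = b2
byte 2: (ae ^ d2) ^ 69 = 7c ^ 69 = 15
byte 3: (d6 ^ cb) ^ 72 = 1d ^ 72 = 6f
byte 4: (da ^ bf) ^ 6f = 65 ^ 6f = 0a
byte 5: (19 ^ f4) ^ 20 = ed ^ 20 = cd
byte 6: (09 ^ d4) ^ 5f = dd ^ 5f = 82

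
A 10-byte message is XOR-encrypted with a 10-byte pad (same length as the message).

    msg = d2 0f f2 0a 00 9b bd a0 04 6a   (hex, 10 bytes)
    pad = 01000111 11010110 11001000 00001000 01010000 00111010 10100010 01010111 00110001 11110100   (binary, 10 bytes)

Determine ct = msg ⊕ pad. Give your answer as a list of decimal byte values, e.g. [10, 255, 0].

[149, 217, 58, 2, 80, 161, 31, 247, 53, 158]

XOR is its own inverse, so applying the key byte-wise gives the result directly.
210 XOR  71 = 149
 15 XOR 214 = 217
242 XOR 200 =  58
 10 XOR   8 =   2
  0 XOR  80 =  80
155 XOR  58 = 161
189 XOR 162 =  31
160 XOR  87 = 247
  4 XOR  49 =  53
106 XOR 244 = 158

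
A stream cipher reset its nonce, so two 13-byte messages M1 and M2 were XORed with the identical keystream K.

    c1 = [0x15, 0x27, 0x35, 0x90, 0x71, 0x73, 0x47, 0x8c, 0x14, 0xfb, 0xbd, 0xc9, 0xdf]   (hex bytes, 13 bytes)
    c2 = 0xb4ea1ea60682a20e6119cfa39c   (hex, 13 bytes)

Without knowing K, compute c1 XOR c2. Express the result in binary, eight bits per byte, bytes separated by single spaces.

10100001 11001101 00101011 00110110 01110111 11110001 11100101 10000010 01110101 11100010 01110010 01101010 01000011

c1 ⊕ c2 = (M1 ⊕ K) ⊕ (M2 ⊕ K) = M1 ⊕ M2 — the shared key cancels under XOR.
15 xor b4 = a1
27 xor ea = cd
35 xor 1e = 2b
90 xor a6 = 36
71 xor 06 = 77
73 xor 82 = f1
47 xor a2 = e5
8c xor 0e = 82
14 xor 61 = 75
fb xor 19 = e2
bd xor cf = 72
c9 xor a3 = 6a
df xor 9c = 43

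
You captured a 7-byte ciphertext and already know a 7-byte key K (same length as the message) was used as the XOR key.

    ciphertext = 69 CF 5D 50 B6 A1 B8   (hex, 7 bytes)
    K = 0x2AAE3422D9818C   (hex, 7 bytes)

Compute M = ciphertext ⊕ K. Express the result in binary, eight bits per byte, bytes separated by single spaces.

69 ^ 2a = 43
cf ^ ae = 61
5d ^ 34 = 69
50 ^ 22 = 72
b6 ^ d9 = 6f
a1 ^ 81 = 20
b8 ^ 8c = 34

01000011 01100001 01101001 01110010 01101111 00100000 00110100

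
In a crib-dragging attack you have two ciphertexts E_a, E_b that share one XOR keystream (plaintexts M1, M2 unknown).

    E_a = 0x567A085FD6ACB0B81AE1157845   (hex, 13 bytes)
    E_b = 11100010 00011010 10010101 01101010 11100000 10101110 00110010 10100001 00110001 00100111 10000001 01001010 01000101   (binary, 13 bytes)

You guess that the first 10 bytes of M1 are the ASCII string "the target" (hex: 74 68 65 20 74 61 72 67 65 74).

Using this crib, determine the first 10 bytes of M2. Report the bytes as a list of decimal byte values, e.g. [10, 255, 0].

[192, 8, 248, 21, 66, 99, 240, 126, 78, 178]

First, E_a ⊕ E_b = (M1 ⊕ K) ⊕ (M2 ⊕ K) = M1 ⊕ M2, so the key drops out. Then M2 = (M1 ⊕ M2) ⊕ M1 over the first 10 bytes.
byte 0: (56 XOR e2) XOR 74 = b4 XOR 74 = c0
byte 1: (7a XOR 1a) XOR 68 = 60 XOR 68 = 08
byte 2: (08 XOR 95) XOR 65 = 9d XOR 65 = f8
byte 3: (5f XOR 6a) XOR 20 = 35 XOR 20 = 15
byte 4: (d6 XOR e0) XOR 74 = 36 XOR 74 = 42
byte 5: (ac XOR ae) XOR 61 = 02 XOR 61 = 63
byte 6: (b0 XOR 32) XOR 72 = 82 XOR 72 = f0
byte 7: (b8 XOR a1) XOR 67 = 19 XOR 67 = 7e
byte 8: (1a XOR 31) XOR 65 = 2b XOR 65 = 4e
byte 9: (e1 XOR 27) XOR 74 = c6 XOR 74 = b2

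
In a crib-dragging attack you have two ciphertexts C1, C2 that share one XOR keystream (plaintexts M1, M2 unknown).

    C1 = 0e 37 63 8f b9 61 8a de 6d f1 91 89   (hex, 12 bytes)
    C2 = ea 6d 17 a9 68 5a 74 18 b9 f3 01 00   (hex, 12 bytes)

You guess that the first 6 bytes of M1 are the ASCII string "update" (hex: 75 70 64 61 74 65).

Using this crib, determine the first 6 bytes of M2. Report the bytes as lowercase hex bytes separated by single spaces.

91 2a 10 47 a5 5e

First, C1 ⊕ C2 = (M1 ⊕ K) ⊕ (M2 ⊕ K) = M1 ⊕ M2, so the key drops out. Then M2 = (M1 ⊕ M2) ⊕ M1 over the first 6 bytes.
byte 0: (0e xor ea) xor 75 = e4 xor 75 = 91
byte 1: (37 xor 6d) xor 70 = 5a xor 70 = 2a
byte 2: (63 xor 17) xor 64 = 74 xor 64 = 10
byte 3: (8f xor a9) xor 61 = 26 xor 61 = 47
byte 4: (b9 xor 68) xor 74 = d1 xor 74 = a5
byte 5: (61 xor 5a) xor 65 = 3b xor 65 = 5e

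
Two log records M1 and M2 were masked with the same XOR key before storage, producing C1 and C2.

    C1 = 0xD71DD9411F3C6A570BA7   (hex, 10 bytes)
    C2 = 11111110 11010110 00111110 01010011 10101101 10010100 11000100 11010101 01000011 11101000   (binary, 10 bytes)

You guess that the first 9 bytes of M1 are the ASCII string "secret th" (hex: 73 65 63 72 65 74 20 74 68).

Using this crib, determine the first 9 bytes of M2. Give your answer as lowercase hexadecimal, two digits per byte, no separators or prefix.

5aae8460d7dc8ef620

First, C1 ⊕ C2 = (M1 ⊕ K) ⊕ (M2 ⊕ K) = M1 ⊕ M2, so the key drops out. Then M2 = (M1 ⊕ M2) ⊕ M1 over the first 9 bytes.
byte 0: (d7 XOR fe) XOR 73 = 29 XOR 73 = 5a
byte 1: (1d XOR d6) XOR 65 = cb XOR 65 = ae
byte 2: (d9 XOR 3e) XOR 63 = e7 XOR 63 = 84
byte 3: (41 XOR 53) XOR 72 = 12 XOR 72 = 60
byte 4: (1f XOR ad) XOR 65 = b2 XOR 65 = d7
byte 5: (3c XOR 94) XOR 74 = a8 XOR 74 = dc
byte 6: (6a XOR c4) XOR 20 = ae XOR 20 = 8e
byte 7: (57 XOR d5) XOR 74 = 82 XOR 74 = f6
byte 8: (0b XOR 43) XOR 68 = 48 XOR 68 = 20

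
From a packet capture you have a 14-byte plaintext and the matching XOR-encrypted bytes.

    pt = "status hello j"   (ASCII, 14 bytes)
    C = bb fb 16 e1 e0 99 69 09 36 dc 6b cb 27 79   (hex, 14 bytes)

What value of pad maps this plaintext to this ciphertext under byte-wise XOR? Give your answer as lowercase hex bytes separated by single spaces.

Since C = pt ⊕ pad, XORing both sides with pt gives pad = pt ⊕ C.
01110011 ^ 10111011 = 11001000
01110100 ^ 11111011 = 10001111
01100001 ^ 00010110 = 01110111
01110100 ^ 11100001 = 10010101
01110101 ^ 11100000 = 10010101
01110011 ^ 10011001 = 11101010
00100000 ^ 01101001 = 01001001
01101000 ^ 00001001 = 01100001
01100101 ^ 00110110 = 01010011
01101100 ^ 11011100 = 10110000
01101100 ^ 01101011 = 00000111
01101111 ^ 11001011 = 10100100
00100000 ^ 00100111 = 00000111
01101010 ^ 01111001 = 00010011

c8 8f 77 95 95 ea 49 61 53 b0 07 a4 07 13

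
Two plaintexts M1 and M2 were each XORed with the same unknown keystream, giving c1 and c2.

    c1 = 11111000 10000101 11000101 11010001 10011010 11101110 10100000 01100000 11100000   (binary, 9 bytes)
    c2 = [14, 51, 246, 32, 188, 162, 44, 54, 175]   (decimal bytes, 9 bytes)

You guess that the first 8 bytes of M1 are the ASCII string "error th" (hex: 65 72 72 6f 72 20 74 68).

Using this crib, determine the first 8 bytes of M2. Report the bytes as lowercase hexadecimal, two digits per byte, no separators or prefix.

93c4419e546cf83e

First, c1 ⊕ c2 = (M1 ⊕ K) ⊕ (M2 ⊕ K) = M1 ⊕ M2, so the key drops out. Then M2 = (M1 ⊕ M2) ⊕ M1 over the first 8 bytes.
byte 0: (f8 XOR 0e) XOR 65 = f6 XOR 65 = 93
byte 1: (85 XOR 33) XOR 72 = b6 XOR 72 = c4
byte 2: (c5 XOR f6) XOR 72 = 33 XOR 72 = 41
byte 3: (d1 XOR 20) XOR 6f = f1 XOR 6f = 9e
byte 4: (9a XOR bc) XOR 72 = 26 XOR 72 = 54
byte 5: (ee XOR a2) XOR 20 = 4c XOR 20 = 6c
byte 6: (a0 XOR 2c) XOR 74 = 8c XOR 74 = f8
byte 7: (60 XOR 36) XOR 68 = 56 XOR 68 = 3e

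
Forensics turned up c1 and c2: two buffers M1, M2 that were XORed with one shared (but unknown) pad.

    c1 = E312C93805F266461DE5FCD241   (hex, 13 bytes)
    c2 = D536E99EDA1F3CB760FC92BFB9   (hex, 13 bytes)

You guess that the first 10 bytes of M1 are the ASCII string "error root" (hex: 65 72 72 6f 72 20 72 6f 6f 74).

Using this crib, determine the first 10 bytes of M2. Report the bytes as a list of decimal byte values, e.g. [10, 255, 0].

[83, 86, 82, 201, 173, 205, 40, 158, 18, 109]

First, c1 ⊕ c2 = (M1 ⊕ K) ⊕ (M2 ⊕ K) = M1 ⊕ M2, so the key drops out. Then M2 = (M1 ⊕ M2) ⊕ M1 over the first 10 bytes.
byte 0: (e3 ^ d5) ^ 65 = 36 ^ 65 = 53
byte 1: (12 ^ 36) ^ 72 = 24 ^ 72 = 56
byte 2: (c9 ^ e9) ^ 72 = 20 ^ 72 = 52
byte 3: (38 ^ 9e) ^ 6f = a6 ^ 6f = c9
byte 4: (05 ^ da) ^ 72 = df ^ 72 = ad
byte 5: (f2 ^ 1f) ^ 20 = ed ^ 20 = cd
byte 6: (66 ^ 3c) ^ 72 = 5a ^ 72 = 28
byte 7: (46 ^ b7) ^ 6f = f1 ^ 6f = 9e
byte 8: (1d ^ 60) ^ 6f = 7d ^ 6f = 12
byte 9: (e5 ^ fc) ^ 74 = 19 ^ 74 = 6d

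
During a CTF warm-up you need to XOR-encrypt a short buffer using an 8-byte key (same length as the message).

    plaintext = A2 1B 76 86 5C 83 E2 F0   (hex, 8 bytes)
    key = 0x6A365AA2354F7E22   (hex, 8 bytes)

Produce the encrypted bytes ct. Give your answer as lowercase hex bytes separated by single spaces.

c8 2d 2c 24 69 cc 9c d2

XOR is its own inverse, so applying the key byte-wise gives the result directly.
byte 0: a2 xor 6a = c8
byte 1: 1b xor 36 = 2d
byte 2: 76 xor 5a = 2c
byte 3: 86 xor a2 = 24
byte 4: 5c xor 35 = 69
byte 5: 83 xor 4f = cc
byte 6: e2 xor 7e = 9c
byte 7: f0 xor 22 = d2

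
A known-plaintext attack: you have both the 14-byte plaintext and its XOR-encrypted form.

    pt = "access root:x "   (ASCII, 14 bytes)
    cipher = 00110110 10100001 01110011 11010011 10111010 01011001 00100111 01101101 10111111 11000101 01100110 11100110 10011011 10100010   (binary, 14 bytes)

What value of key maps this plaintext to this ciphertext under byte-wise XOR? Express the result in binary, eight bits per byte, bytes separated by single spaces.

Since cipher = pt ⊕ key, XORing both sides with pt gives key = pt ⊕ cipher.
61 XOR 36 = 57
63 XOR a1 = c2
63 XOR 73 = 10
65 XOR d3 = b6
73 XOR ba = c9
73 XOR 59 = 2a
20 XOR 27 = 07
72 XOR 6d = 1f
6f XOR bf = d0
6f XOR c5 = aa
74 XOR 66 = 12
3a XOR e6 = dc
78 XOR 9b = e3
20 XOR a2 = 82

01010111 11000010 00010000 10110110 11001001 00101010 00000111 00011111 11010000 10101010 00010010 11011100 11100011 10000010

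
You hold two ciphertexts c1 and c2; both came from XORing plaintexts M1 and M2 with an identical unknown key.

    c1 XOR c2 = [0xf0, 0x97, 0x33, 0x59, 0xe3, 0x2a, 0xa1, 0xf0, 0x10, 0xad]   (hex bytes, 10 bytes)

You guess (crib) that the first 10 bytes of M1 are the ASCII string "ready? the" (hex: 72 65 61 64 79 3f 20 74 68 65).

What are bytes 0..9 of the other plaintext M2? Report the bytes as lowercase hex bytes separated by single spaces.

Since c1 ⊕ c2 = M1 ⊕ M2, XORing with the guessed M1 bytes yields the corresponding M2 bytes: M2 = (c1 ⊕ c2) ⊕ M1.
byte 0: f0 xor 72 = 82
byte 1: 97 xor 65 = f2
byte 2: 33 xor 61 = 52
byte 3: 59 xor 64 = 3d
byte 4: e3 xor 79 = 9a
byte 5: 2a xor 3f = 15
byte 6: a1 xor 20 = 81
byte 7: f0 xor 74 = 84
byte 8: 10 xor 68 = 78
byte 9: ad xor 65 = c8

82 f2 52 3d 9a 15 81 84 78 c8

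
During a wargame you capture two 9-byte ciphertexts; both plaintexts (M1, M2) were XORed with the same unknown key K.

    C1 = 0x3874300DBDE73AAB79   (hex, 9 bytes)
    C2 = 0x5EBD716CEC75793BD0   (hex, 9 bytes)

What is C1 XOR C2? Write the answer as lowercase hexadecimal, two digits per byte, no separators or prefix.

66c9416151924390a9

C1 ⊕ C2 = (M1 ⊕ K) ⊕ (M2 ⊕ K) = M1 ⊕ M2 — the shared key cancels under XOR.
byte 0: 00111000 ⊕ 01011110 = 01100110
byte 1: 01110100 ⊕ 10111101 = 11001001
byte 2: 00110000 ⊕ 01110001 = 01000001
byte 3: 00001101 ⊕ 01101100 = 01100001
byte 4: 10111101 ⊕ 11101100 = 01010001
byte 5: 11100111 ⊕ 01110101 = 10010010
byte 6: 00111010 ⊕ 01111001 = 01000011
byte 7: 10101011 ⊕ 00111011 = 10010000
byte 8: 01111001 ⊕ 11010000 = 10101001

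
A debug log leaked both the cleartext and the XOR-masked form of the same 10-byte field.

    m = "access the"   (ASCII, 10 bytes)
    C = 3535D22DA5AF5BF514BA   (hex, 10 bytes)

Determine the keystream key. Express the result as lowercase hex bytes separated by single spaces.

54 56 b1 48 d6 dc 7b 81 7c df

Since C = m ⊕ key, XORing both sides with m gives key = m ⊕ C.
byte 0: 01100001 ^ 00110101 = 01010100
byte 1: 01100011 ^ 00110101 = 01010110
byte 2: 01100011 ^ 11010010 = 10110001
byte 3: 01100101 ^ 00101101 = 01001000
byte 4: 01110011 ^ 10100101 = 11010110
byte 5: 01110011 ^ 10101111 = 11011100
byte 6: 00100000 ^ 01011011 = 01111011
byte 7: 01110100 ^ 11110101 = 10000001
byte 8: 01101000 ^ 00010100 = 01111100
byte 9: 01100101 ^ 10111010 = 11011111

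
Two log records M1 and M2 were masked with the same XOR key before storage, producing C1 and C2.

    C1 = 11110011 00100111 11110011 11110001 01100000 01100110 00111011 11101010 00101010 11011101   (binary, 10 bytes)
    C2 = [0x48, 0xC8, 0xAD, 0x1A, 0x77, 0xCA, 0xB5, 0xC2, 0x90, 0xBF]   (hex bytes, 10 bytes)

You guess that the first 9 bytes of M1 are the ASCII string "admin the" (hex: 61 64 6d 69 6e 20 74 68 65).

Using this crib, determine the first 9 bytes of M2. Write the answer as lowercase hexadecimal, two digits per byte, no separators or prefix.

da8b3382798cfa40df

First, C1 ⊕ C2 = (M1 ⊕ K) ⊕ (M2 ⊕ K) = M1 ⊕ M2, so the key drops out. Then M2 = (M1 ⊕ M2) ⊕ M1 over the first 9 bytes.
byte 0: (f3 ^ 48) ^ 61 = bb ^ 61 = da
byte 1: (27 ^ c8) ^ 64 = ef ^ 64 = 8b
byte 2: (f3 ^ ad) ^ 6d = 5e ^ 6d = 33
byte 3: (f1 ^ 1a) ^ 69 = eb ^ 69 = 82
byte 4: (60 ^ 77) ^ 6e = 17 ^ 6e = 79
byte 5: (66 ^ ca) ^ 20 = ac ^ 20 = 8c
byte 6: (3b ^ b5) ^ 74 = 8e ^ 74 = fa
byte 7: (ea ^ c2) ^ 68 = 28 ^ 68 = 40
byte 8: (2a ^ 90) ^ 65 = ba ^ 65 = df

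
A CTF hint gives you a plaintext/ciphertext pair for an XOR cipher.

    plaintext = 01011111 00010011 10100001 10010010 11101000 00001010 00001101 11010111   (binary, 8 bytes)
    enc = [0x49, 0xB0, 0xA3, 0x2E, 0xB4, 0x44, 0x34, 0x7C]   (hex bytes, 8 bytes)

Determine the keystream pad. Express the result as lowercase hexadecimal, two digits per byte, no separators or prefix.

16a302bc5c4e39ab

Since enc = plaintext ⊕ pad, XORing both sides with plaintext gives pad = plaintext ⊕ enc.
byte 0:  95 xor  73 =  22
byte 1:  19 xor 176 = 163
byte 2: 161 xor 163 =   2
byte 3: 146 xor  46 = 188
byte 4: 232 xor 180 =  92
byte 5:  10 xor  68 =  78
byte 6:  13 xor  52 =  57
byte 7: 215 xor 124 = 171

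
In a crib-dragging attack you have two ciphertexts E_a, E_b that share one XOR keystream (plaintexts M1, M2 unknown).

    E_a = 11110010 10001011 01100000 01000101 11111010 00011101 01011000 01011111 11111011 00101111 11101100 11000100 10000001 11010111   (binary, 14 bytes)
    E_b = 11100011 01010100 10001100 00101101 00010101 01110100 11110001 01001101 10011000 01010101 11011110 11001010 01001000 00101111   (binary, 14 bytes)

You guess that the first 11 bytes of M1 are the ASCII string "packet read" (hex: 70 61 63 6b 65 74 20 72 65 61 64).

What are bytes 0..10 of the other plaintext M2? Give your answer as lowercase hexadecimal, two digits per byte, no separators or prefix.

First, E_a ⊕ E_b = (M1 ⊕ K) ⊕ (M2 ⊕ K) = M1 ⊕ M2, so the key drops out. Then M2 = (M1 ⊕ M2) ⊕ M1 over the first 11 bytes.
byte 0: (f2 xor e3) xor 70 = 11 xor 70 = 61
byte 1: (8b xor 54) xor 61 = df xor 61 = be
byte 2: (60 xor 8c) xor 63 = ec xor 63 = 8f
byte 3: (45 xor 2d) xor 6b = 68 xor 6b = 03
byte 4: (fa xor 15) xor 65 = ef xor 65 = 8a
byte 5: (1d xor 74) xor 74 = 69 xor 74 = 1d
byte 6: (58 xor f1) xor 20 = a9 xor 20 = 89
byte 7: (5f xor 4d) xor 72 = 12 xor 72 = 60
byte 8: (fb xor 98) xor 65 = 63 xor 65 = 06
byte 9: (2f xor 55) xor 61 = 7a xor 61 = 1b
byte 10: (ec xor de) xor 64 = 32 xor 64 = 56

61be8f038a1d8960061b56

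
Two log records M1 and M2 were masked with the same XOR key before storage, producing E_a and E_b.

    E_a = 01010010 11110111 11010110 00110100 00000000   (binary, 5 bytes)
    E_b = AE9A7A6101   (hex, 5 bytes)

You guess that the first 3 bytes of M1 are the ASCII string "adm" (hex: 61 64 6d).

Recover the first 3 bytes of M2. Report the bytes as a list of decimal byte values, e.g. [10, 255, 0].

First, E_a ⊕ E_b = (M1 ⊕ K) ⊕ (M2 ⊕ K) = M1 ⊕ M2, so the key drops out. Then M2 = (M1 ⊕ M2) ⊕ M1 over the first 3 bytes.
byte 0: (52 xor ae) xor 61 = fc xor 61 = 9d
byte 1: (f7 xor 9a) xor 64 = 6d xor 64 = 09
byte 2: (d6 xor 7a) xor 6d = ac xor 6d = c1

[157, 9, 193]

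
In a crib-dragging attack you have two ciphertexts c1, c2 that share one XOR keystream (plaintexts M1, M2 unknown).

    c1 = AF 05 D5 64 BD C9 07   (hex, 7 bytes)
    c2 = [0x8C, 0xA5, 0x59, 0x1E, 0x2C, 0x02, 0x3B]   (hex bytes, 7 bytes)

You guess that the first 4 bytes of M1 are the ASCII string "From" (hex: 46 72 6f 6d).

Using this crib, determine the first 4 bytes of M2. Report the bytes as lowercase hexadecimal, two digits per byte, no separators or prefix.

65d2e317

First, c1 ⊕ c2 = (M1 ⊕ K) ⊕ (M2 ⊕ K) = M1 ⊕ M2, so the key drops out. Then M2 = (M1 ⊕ M2) ⊕ M1 over the first 4 bytes.
byte 0: (af xor 8c) xor 46 = 23 xor 46 = 65
byte 1: (05 xor a5) xor 72 = a0 xor 72 = d2
byte 2: (d5 xor 59) xor 6f = 8c xor 6f = e3
byte 3: (64 xor 1e) xor 6d = 7a xor 6d = 17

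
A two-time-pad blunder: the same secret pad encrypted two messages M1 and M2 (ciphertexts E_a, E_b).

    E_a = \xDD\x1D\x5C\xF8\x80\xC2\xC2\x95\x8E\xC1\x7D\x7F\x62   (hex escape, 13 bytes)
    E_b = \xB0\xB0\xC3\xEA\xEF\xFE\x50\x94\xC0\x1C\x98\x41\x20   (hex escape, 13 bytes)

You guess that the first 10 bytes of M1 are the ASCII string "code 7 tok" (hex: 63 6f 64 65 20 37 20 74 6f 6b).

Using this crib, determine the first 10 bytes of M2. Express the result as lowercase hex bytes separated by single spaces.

0e c2 fb 77 4f 0b b2 75 21 b6

First, E_a ⊕ E_b = (M1 ⊕ K) ⊕ (M2 ⊕ K) = M1 ⊕ M2, so the key drops out. Then M2 = (M1 ⊕ M2) ⊕ M1 over the first 10 bytes.
byte 0: (dd XOR b0) XOR 63 = 6d XOR 63 = 0e
byte 1: (1d XOR b0) XOR 6f = ad XOR 6f = c2
byte 2: (5c XOR c3) XOR 64 = 9f XOR 64 = fb
byte 3: (f8 XOR ea) XOR 65 = 12 XOR 65 = 77
byte 4: (80 XOR ef) XOR 20 = 6f XOR 20 = 4f
byte 5: (c2 XOR fe) XOR 37 = 3c XOR 37 = 0b
byte 6: (c2 XOR 50) XOR 20 = 92 XOR 20 = b2
byte 7: (95 XOR 94) XOR 74 = 01 XOR 74 = 75
byte 8: (8e XOR c0) XOR 6f = 4e XOR 6f = 21
byte 9: (c1 XOR 1c) XOR 6b = dd XOR 6b = b6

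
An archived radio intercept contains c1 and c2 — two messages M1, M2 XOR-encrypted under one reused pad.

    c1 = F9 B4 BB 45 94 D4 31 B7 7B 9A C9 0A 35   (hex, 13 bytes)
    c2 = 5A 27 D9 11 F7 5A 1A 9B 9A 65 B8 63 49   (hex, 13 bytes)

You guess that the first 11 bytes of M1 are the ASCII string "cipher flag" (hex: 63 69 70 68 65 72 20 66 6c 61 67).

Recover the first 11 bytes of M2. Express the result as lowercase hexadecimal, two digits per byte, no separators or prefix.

c0fa123c06fc0b4a8d9e16

First, c1 ⊕ c2 = (M1 ⊕ K) ⊕ (M2 ⊕ K) = M1 ⊕ M2, so the key drops out. Then M2 = (M1 ⊕ M2) ⊕ M1 over the first 11 bytes.
byte 0: (f9 ^ 5a) ^ 63 = a3 ^ 63 = c0
byte 1: (b4 ^ 27) ^ 69 = 93 ^ 69 = fa
byte 2: (bb ^ d9) ^ 70 = 62 ^ 70 = 12
byte 3: (45 ^ 11) ^ 68 = 54 ^ 68 = 3c
byte 4: (94 ^ f7) ^ 65 = 63 ^ 65 = 06
byte 5: (d4 ^ 5a) ^ 72 = 8e ^ 72 = fc
byte 6: (31 ^ 1a) ^ 20 = 2b ^ 20 = 0b
byte 7: (b7 ^ 9b) ^ 66 = 2c ^ 66 = 4a
byte 8: (7b ^ 9a) ^ 6c = e1 ^ 6c = 8d
byte 9: (9a ^ 65) ^ 61 = ff ^ 61 = 9e
byte 10: (c9 ^ b8) ^ 67 = 71 ^ 67 = 16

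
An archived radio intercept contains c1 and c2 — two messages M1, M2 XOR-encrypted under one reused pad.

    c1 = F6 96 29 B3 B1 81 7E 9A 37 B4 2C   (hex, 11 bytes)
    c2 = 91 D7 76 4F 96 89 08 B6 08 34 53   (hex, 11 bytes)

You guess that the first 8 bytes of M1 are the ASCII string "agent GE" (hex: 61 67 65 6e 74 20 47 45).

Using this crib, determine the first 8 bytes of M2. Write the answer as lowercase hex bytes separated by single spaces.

First, c1 ⊕ c2 = (M1 ⊕ K) ⊕ (M2 ⊕ K) = M1 ⊕ M2, so the key drops out. Then M2 = (M1 ⊕ M2) ⊕ M1 over the first 8 bytes.
byte 0: (f6 ^ 91) ^ 61 = 67 ^ 61 = 06
byte 1: (96 ^ d7) ^ 67 = 41 ^ 67 = 26
byte 2: (29 ^ 76) ^ 65 = 5f ^ 65 = 3a
byte 3: (b3 ^ 4f) ^ 6e = fc ^ 6e = 92
byte 4: (b1 ^ 96) ^ 74 = 27 ^ 74 = 53
byte 5: (81 ^ 89) ^ 20 = 08 ^ 20 = 28
byte 6: (7e ^ 08) ^ 47 = 76 ^ 47 = 31
byte 7: (9a ^ b6) ^ 45 = 2c ^ 45 = 69

06 26 3a 92 53 28 31 69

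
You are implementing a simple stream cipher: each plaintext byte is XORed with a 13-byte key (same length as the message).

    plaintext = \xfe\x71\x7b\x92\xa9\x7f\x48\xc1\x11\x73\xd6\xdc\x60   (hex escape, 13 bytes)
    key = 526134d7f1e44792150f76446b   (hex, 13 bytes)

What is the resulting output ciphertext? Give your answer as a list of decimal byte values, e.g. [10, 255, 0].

[172, 16, 79, 69, 88, 155, 15, 83, 4, 124, 160, 152, 11]

254 ⊕  82 = 172
113 ⊕  97 =  16
123 ⊕  52 =  79
146 ⊕ 215 =  69
169 ⊕ 241 =  88
127 ⊕ 228 = 155
 72 ⊕  71 =  15
193 ⊕ 146 =  83
 17 ⊕  21 =   4
115 ⊕  15 = 124
214 ⊕ 118 = 160
220 ⊕  68 = 152
 96 ⊕ 107 =  11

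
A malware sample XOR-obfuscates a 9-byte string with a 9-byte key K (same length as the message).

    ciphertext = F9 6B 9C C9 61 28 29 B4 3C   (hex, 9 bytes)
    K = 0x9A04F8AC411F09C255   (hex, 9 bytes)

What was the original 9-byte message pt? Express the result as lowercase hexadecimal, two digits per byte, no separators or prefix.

byte 0: f9 xor 9a = 63
byte 1: 6b xor 04 = 6f
byte 2: 9c xor f8 = 64
byte 3: c9 xor ac = 65
byte 4: 61 xor 41 = 20
byte 5: 28 xor 1f = 37
byte 6: 29 xor 09 = 20
byte 7: b4 xor c2 = 76
byte 8: 3c xor 55 = 69

636f64652037207669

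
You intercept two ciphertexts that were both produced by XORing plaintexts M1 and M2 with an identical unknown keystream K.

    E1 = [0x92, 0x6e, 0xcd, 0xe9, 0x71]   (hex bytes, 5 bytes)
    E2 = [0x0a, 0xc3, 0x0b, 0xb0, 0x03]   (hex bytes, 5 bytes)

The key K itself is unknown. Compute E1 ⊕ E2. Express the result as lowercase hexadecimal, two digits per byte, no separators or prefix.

98adc65972

E1 ⊕ E2 = (M1 ⊕ K) ⊕ (M2 ⊕ K) = M1 ⊕ M2 — the shared key cancels under XOR.
byte 0: 146 ⊕  10 = 152
byte 1: 110 ⊕ 195 = 173
byte 2: 205 ⊕  11 = 198
byte 3: 233 ⊕ 176 =  89
byte 4: 113 ⊕   3 = 114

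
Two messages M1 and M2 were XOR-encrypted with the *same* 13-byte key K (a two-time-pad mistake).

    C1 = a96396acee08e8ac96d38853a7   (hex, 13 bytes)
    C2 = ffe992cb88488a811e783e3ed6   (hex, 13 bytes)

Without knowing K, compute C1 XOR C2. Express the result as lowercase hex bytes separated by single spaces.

56 8a 04 67 66 40 62 2d 88 ab b6 6d 71

C1 ⊕ C2 = (M1 ⊕ K) ⊕ (M2 ⊕ K) = M1 ⊕ M2 — the shared key cancels under XOR.
169 xor 255 =  86
 99 xor 233 = 138
150 xor 146 =   4
172 xor 203 = 103
238 xor 136 = 102
  8 xor  72 =  64
232 xor 138 =  98
172 xor 129 =  45
150 xor  30 = 136
211 xor 120 = 171
136 xor  62 = 182
 83 xor  62 = 109
167 xor 214 = 113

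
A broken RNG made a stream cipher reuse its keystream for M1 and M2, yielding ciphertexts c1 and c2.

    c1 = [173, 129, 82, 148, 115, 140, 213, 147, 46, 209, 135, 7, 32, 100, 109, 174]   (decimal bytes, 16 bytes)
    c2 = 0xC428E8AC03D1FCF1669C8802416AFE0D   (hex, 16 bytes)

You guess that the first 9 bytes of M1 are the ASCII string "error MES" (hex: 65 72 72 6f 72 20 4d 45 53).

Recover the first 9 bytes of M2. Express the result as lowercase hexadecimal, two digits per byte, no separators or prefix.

0cdbc857027d64271b

First, c1 ⊕ c2 = (M1 ⊕ K) ⊕ (M2 ⊕ K) = M1 ⊕ M2, so the key drops out. Then M2 = (M1 ⊕ M2) ⊕ M1 over the first 9 bytes.
byte 0: (ad xor c4) xor 65 = 69 xor 65 = 0c
byte 1: (81 xor 28) xor 72 = a9 xor 72 = db
byte 2: (52 xor e8) xor 72 = ba xor 72 = c8
byte 3: (94 xor ac) xor 6f = 38 xor 6f = 57
byte 4: (73 xor 03) xor 72 = 70 xor 72 = 02
byte 5: (8c xor d1) xor 20 = 5d xor 20 = 7d
byte 6: (d5 xor fc) xor 4d = 29 xor 4d = 64
byte 7: (93 xor f1) xor 45 = 62 xor 45 = 27
byte 8: (2e xor 66) xor 53 = 48 xor 53 = 1b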